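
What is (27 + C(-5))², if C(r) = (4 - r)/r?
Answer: 15876/25 ≈ 635.04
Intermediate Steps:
C(r) = (4 - r)/r
(27 + C(-5))² = (27 + (4 - 1*(-5))/(-5))² = (27 - (4 + 5)/5)² = (27 - ⅕*9)² = (27 - 9/5)² = (126/5)² = 15876/25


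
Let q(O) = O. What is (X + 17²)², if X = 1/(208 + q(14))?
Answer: 4116377281/49284 ≈ 83524.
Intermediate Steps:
X = 1/222 (X = 1/(208 + 14) = 1/222 ≈ 0.0045045)
(X + 17²)² = (1/222 + 17²)² = (1/222 + 289)² = (64159/222)² = 4116377281/49284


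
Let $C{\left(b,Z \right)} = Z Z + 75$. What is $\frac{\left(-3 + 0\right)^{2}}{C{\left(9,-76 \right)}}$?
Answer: $\frac{9}{5851} \approx 0.0015382$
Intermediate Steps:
$C{\left(b,Z \right)} = 75 + Z^{2}$ ($C{\left(b,Z \right)} = Z^{2} + 75 = 75 + Z^{2}$)
$\frac{\left(-3 + 0\right)^{2}}{C{\left(9,-76 \right)}} = \frac{\left(-3 + 0\right)^{2}}{75 + \left(-76\right)^{2}} = \frac{\left(-3\right)^{2}}{75 + 5776} = \frac{9}{5851}$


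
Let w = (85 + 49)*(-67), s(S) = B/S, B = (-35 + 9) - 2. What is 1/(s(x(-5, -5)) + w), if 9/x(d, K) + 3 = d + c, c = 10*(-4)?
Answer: -3/26486 ≈ -0.00011327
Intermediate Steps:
B = -28 (B = -26 - 2 = -28)
c = -40
x(d, K) = 9/(-43 + d) (x(d, K) = 9/(-3 + (d - 40)) = 9/(-3 + (-40 + d)) = 9/(-43 + d))
s(S) = -28/S
w = -8978 (w = 134*(-67) = -8978)
1/(s(x(-5, -5)) + w) = 1/(-28/(9/(-43 - 5)) - 8978) = 1/(-28/(9/(-48)) - 8978) = 1/(-28/(9*(-1/48)) - 8978) = 1/(-28/(-3/16) - 8978) = 1/(-28*(-16/3) - 8978) = 1/(448/3 - 8978) = 1/(-26486/3) = -3/26486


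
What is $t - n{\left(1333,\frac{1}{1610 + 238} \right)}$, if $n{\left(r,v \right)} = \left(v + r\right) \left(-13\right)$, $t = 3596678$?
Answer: $\frac{6678684949}{1848} \approx 3.614 \cdot 10^{6}$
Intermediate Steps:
$n{\left(r,v \right)} = - 13 r - 13 v$ ($n{\left(r,v \right)} = \left(r + v\right) \left(-13\right) = - 13 r - 13 v$)
$t - n{\left(1333,\frac{1}{1610 + 238} \right)} = 3596678 - \left(\left(-13\right) 1333 - \frac{13}{1610 + 238}\right) = 3596678 - \left(-17329 - \frac{13}{1848}\right) = 3596678 - - \frac{32024005}{1848} = 3596678 + \frac{32024005}{1848} = \frac{6678684949}{1848}$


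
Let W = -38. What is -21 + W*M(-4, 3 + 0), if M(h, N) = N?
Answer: -135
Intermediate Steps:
-21 + W*M(-4, 3 + 0) = -21 - 38*(3 + 0) = -21 - 38*3 = -21 - 114 = -135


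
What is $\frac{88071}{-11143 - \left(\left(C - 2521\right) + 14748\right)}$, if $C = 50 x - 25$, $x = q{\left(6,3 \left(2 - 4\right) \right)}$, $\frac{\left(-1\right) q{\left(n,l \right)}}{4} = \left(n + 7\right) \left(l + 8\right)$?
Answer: $- \frac{88071}{18145} \approx -4.8537$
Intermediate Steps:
$q{\left(n,l \right)} = - 4 \left(7 + n\right) \left(8 + l\right)$ ($q{\left(n,l \right)} = - 4 \left(n + 7\right) \left(l + 8\right) = - 4 \left(7 + n\right) \left(8 + l\right)$)
$x = -104$ ($x = -224 - 192 - 28 \cdot 3 \left(2 - 4\right) - 4 \cdot 3 \left(2 - 4\right) 6 = -224 - 192 - 28 \cdot 3 \left(-2\right) - 4 \cdot 3 \left(-2\right) 6 = -224 - 192 - -168 - \left(-24\right) 6 = -224 - 192 + 168 + 144 = -104$)
$C = -5225$ ($C = 50 \left(-104\right) - 25 = -5200 - 25 = -5225$)
$\frac{88071}{-11143 - \left(\left(C - 2521\right) + 14748\right)} = \frac{88071}{-11143 - \left(\left(-5225 - 2521\right) + 14748\right)} = \frac{88071}{-11143 - \left(-7746 + 14748\right)} = \frac{88071}{-11143 - 7002} = \frac{88071}{-18145} = 88071 \left(- \frac{1}{18145}\right) = - \frac{88071}{18145}$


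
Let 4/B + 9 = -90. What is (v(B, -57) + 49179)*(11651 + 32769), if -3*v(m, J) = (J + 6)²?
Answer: 2146019040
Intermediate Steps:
B = -4/99 (B = 4/(-9 - 90) = 4/(-99) = 4*(-1/99) = -4/99 ≈ -0.040404)
v(m, J) = -(6 + J)²/3 (v(m, J) = -(J + 6)²/3 = -(6 + J)²/3)
(v(B, -57) + 49179)*(11651 + 32769) = (-(6 - 57)²/3 + 49179)*(11651 + 32769) = (-⅓*(-51)² + 49179)*44420 = (-⅓*2601 + 49179)*44420 = (-867 + 49179)*44420 = 48312*44420 = 2146019040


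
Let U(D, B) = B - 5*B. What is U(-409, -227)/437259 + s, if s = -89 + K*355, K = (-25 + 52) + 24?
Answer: 7877659052/437259 ≈ 18016.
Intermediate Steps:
U(D, B) = -4*B
K = 51 (K = 27 + 24 = 51)
s = 18016 (s = -89 + 51*355 = -89 + 18105 = 18016)
U(-409, -227)/437259 + s = -4*(-227)/437259 + 18016 = 908*(1/437259) + 18016 = 908/437259 + 18016 = 7877659052/437259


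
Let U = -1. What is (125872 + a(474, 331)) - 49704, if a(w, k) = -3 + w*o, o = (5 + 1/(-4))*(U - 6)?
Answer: 120809/2 ≈ 60405.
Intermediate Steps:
o = -133/4 (o = (5 + 1/(-4))*(-1 - 6) = (5 - ¼)*(-7) = (19/4)*(-7) = -133/4 ≈ -33.250)
a(w, k) = -3 - 133*w/4 (a(w, k) = -3 + w*(-133/4) = -3 - 133*w/4)
(125872 + a(474, 331)) - 49704 = (125872 + (-3 - 133/4*474)) - 49704 = (125872 + (-3 - 31521/2)) - 49704 = (125872 - 31527/2) - 49704 = 220217/2 - 49704 = 120809/2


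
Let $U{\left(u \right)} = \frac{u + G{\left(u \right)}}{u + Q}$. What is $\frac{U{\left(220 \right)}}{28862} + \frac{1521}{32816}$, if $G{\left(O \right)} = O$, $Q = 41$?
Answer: $\frac{5736052331}{123601168656} \approx 0.046408$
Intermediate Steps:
$U{\left(u \right)} = \frac{2 u}{41 + u}$ ($U{\left(u \right)} = \frac{u + u}{u + 41} = \frac{2 u}{41 + u}$)
$\frac{U{\left(220 \right)}}{28862} + \frac{1521}{32816} = \frac{2 \cdot 220 \frac{1}{41 + 220}}{28862} + \frac{1521}{32816} = 2 \cdot 220 \cdot \frac{1}{261} \cdot \frac{1}{28862} + 1521 \cdot \frac{1}{32816} = 2 \cdot 220 \cdot \frac{1}{261} \cdot \frac{1}{28862} + \frac{1521}{32816} = \frac{440}{261} \cdot \frac{1}{28862} + \frac{1521}{32816} = \frac{220}{3766491} + \frac{1521}{32816} = \frac{5736052331}{123601168656}$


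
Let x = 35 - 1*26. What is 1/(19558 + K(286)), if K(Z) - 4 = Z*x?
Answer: 1/22136 ≈ 4.5175e-5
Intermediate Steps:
x = 9 (x = 35 - 26 = 9)
K(Z) = 4 + 9*Z (K(Z) = 4 + Z*9 = 4 + 9*Z)
1/(19558 + K(286)) = 1/(19558 + (4 + 9*286)) = 1/(19558 + (4 + 2574)) = 1/(19558 + 2578) = 1/22136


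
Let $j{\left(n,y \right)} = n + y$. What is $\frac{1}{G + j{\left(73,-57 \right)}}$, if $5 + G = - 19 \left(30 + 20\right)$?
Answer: $- \frac{1}{939} \approx -0.001065$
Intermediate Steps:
$G = -955$ ($G = -5 - 19 \left(30 + 20\right) = -5 - 950 = -955$)
$\frac{1}{G + j{\left(73,-57 \right)}} = \frac{1}{-955 + \left(73 - 57\right)} = \frac{1}{-955 + 16} = \frac{1}{-939} = - \frac{1}{939}$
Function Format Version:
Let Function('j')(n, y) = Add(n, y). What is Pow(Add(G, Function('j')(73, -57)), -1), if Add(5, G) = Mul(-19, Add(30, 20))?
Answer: Rational(-1, 939) ≈ -0.0010650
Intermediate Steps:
G = -955 (G = Add(-5, Mul(-19, Add(30, 20))) = Add(-5, Mul(-19, 50)) = Add(-5, -950) = -955)
Pow(Add(G, Function('j')(73, -57)), -1) = Pow(Add(-955, Add(73, -57)), -1) = Pow(Add(-955, 16), -1) = Pow(-939, -1) = Rational(-1, 939)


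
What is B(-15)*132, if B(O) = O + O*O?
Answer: 27720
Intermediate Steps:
B(O) = O + O²
B(-15)*132 = -15*(1 - 15)*132 = -15*(-14)*132 = 210*132 = 27720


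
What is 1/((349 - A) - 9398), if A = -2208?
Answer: -1/6841 ≈ -0.00014618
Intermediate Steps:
1/((349 - A) - 9398) = 1/((349 - 1*(-2208)) - 9398) = 1/((349 + 2208) - 9398) = 1/(2557 - 9398) = 1/(-6841) = -1/6841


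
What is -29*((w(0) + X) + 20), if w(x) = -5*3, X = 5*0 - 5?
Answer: 0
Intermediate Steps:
X = -5 (X = 0 - 5 = -5)
w(x) = -15
-29*((w(0) + X) + 20) = -29*((-15 - 5) + 20) = -29*(-20 + 20) = -29*0 = 0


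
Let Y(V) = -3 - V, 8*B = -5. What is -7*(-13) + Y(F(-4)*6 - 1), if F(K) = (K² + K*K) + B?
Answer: -397/4 ≈ -99.250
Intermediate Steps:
B = -5/8 (B = (⅛)*(-5) = -5/8 ≈ -0.62500)
F(K) = -5/8 + 2*K² (F(K) = (K² + K*K) - 5/8 = (K² + K²) - 5/8 = 2*K² - 5/8 = -5/8 + 2*K²)
-7*(-13) + Y(F(-4)*6 - 1) = -7*(-13) + (-3 - ((-5/8 + 2*(-4)²)*6 - 1)) = 91 + (-3 - ((-5/8 + 2*16)*6 - 1)) = 91 + (-3 - ((-5/8 + 32)*6 - 1)) = 91 + (-3 - ((251/8)*6 - 1)) = 91 + (-3 - (753/4 - 1)) = 91 + (-3 - 1*749/4) = 91 + (-3 - 749/4) = 91 - 761/4 = -397/4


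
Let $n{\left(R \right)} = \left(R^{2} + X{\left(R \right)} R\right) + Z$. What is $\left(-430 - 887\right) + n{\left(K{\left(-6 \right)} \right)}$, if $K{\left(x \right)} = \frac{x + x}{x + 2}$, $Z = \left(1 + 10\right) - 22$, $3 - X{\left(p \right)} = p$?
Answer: $-1319$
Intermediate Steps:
$X{\left(p \right)} = 3 - p$
$Z = -11$ ($Z = 11 - 22 = -11$)
$K{\left(x \right)} = \frac{2 x}{2 + x}$
$n{\left(R \right)} = -11 + R^{2} + R \left(3 - R\right)$ ($n{\left(R \right)} = \left(R^{2} + \left(3 - R\right) R\right) - 11 = \left(R^{2} + R \left(3 - R\right)\right) - 11 = -11 + R^{2} + R \left(3 - R\right)$)
$\left(-430 - 887\right) + n{\left(K{\left(-6 \right)} \right)} = \left(-430 - 887\right) - \left(11 - 3 \cdot 2 \left(-6\right) \frac{1}{2 - 6}\right) = \left(-430 - 887\right) - \left(11 - 3 \cdot 2 \left(-6\right) \frac{1}{-4}\right) = -1317 - \left(11 - 3 \cdot 2 \left(-6\right) \left(- \frac{1}{4}\right)\right) = -1317 + \left(-11 + 3 \cdot 3\right) = -1317 + \left(-11 + 9\right) = -1317 - 2 = -1319$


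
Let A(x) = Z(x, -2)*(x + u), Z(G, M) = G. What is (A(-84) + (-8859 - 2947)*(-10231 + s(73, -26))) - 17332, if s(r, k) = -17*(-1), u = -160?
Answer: 120589648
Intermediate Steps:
s(r, k) = 17
A(x) = x*(-160 + x) (A(x) = x*(x - 160) = x*(-160 + x))
(A(-84) + (-8859 - 2947)*(-10231 + s(73, -26))) - 17332 = (-84*(-160 - 84) + (-8859 - 2947)*(-10231 + 17)) - 17332 = (-84*(-244) - 11806*(-10214)) - 17332 = (20496 + 120586484) - 17332 = 120606980 - 17332 = 120589648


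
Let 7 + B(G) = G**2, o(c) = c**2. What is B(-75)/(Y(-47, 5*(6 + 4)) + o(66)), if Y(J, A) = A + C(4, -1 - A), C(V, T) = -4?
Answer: 2809/2201 ≈ 1.2762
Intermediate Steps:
Y(J, A) = -4 + A (Y(J, A) = A - 4 = -4 + A)
B(G) = -7 + G**2
B(-75)/(Y(-47, 5*(6 + 4)) + o(66)) = (-7 + (-75)**2)/((-4 + 5*(6 + 4)) + 66**2) = (-7 + 5625)/((-4 + 5*10) + 4356) = 5618/((-4 + 50) + 4356) = 5618/(46 + 4356) = 5618/4402 = 5618*(1/4402) = 2809/2201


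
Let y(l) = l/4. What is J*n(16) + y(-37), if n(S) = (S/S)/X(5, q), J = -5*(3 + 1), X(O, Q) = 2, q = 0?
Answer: -77/4 ≈ -19.250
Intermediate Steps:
J = -20 (J = -5*4 = -20)
y(l) = l/4 (y(l) = l*(¼) = l/4)
n(S) = ½ (n(S) = (S/S)/2 = 1*(½) = ½)
J*n(16) + y(-37) = -20*½ + (¼)*(-37) = -10 - 37/4 = -77/4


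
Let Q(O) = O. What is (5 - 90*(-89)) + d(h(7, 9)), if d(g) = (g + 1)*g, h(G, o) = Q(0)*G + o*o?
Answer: 14657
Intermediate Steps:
h(G, o) = o² (h(G, o) = 0*G + o*o = 0 + o² = o²)
d(g) = g*(1 + g) (d(g) = (1 + g)*g = g*(1 + g))
(5 - 90*(-89)) + d(h(7, 9)) = (5 - 90*(-89)) + 9²*(1 + 9²) = (5 + 8010) + 81*(1 + 81) = 8015 + 81*82 = 8015 + 6642 = 14657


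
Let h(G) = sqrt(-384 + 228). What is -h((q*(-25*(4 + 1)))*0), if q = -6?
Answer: -2*I*sqrt(39) ≈ -12.49*I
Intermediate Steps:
h(G) = 2*I*sqrt(39) (h(G) = sqrt(-156) = 2*I*sqrt(39))
-h((q*(-25*(4 + 1)))*0) = -2*I*sqrt(39)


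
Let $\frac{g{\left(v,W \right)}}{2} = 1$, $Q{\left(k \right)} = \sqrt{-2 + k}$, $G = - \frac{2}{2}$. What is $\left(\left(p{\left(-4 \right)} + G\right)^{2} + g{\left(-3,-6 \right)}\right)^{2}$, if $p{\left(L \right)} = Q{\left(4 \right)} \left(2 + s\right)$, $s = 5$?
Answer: $10593 - 2828 \sqrt{2} \approx 6593.6$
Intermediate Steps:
$G = -1$ ($G = \left(-2\right) \frac{1}{2} = -1$)
$g{\left(v,W \right)} = 2$ ($g{\left(v,W \right)} = 2 \cdot 1 = 2$)
$p{\left(L \right)} = 7 \sqrt{2}$ ($p{\left(L \right)} = \sqrt{-2 + 4} \left(2 + 5\right) = \sqrt{2} \cdot 7 = 7 \sqrt{2}$)
$\left(\left(p{\left(-4 \right)} + G\right)^{2} + g{\left(-3,-6 \right)}\right)^{2} = \left(\left(7 \sqrt{2} - 1\right)^{2} + 2\right)^{2} = \left(\left(-1 + 7 \sqrt{2}\right)^{2} + 2\right)^{2} = \left(2 + \left(-1 + 7 \sqrt{2}\right)^{2}\right)^{2}$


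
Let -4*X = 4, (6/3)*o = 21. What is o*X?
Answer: -21/2 ≈ -10.500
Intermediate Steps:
o = 21/2 (o = (½)*21 = 21/2 ≈ 10.500)
X = -1 (X = -¼*4 = -1)
o*X = (21/2)*(-1) = -21/2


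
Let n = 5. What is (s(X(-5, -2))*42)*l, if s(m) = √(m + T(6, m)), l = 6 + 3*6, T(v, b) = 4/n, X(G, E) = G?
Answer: 1008*I*√105/5 ≈ 2065.8*I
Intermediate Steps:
T(v, b) = ⅘ (T(v, b) = 4/5 = 4*(⅕) = ⅘)
l = 24 (l = 6 + 18 = 24)
s(m) = √(⅘ + m) (s(m) = √(m + ⅘) = √(⅘ + m))
(s(X(-5, -2))*42)*l = ((√(20 + 25*(-5))/5)*42)*24 = ((√(20 - 125)/5)*42)*24 = ((√(-105)/5)*42)*24 = (((I*√105)/5)*42)*24 = ((I*√105/5)*42)*24 = (42*I*√105/5)*24 = 1008*I*√105/5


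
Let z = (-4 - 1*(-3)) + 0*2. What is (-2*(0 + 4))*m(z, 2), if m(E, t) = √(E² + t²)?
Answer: -8*√5 ≈ -17.889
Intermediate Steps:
z = -1 (z = (-4 + 3) + 0 = -1 + 0 = -1)
(-2*(0 + 4))*m(z, 2) = (-2*(0 + 4))*√((-1)² + 2²) = (-2*4)*√(1 + 4) = -8*√5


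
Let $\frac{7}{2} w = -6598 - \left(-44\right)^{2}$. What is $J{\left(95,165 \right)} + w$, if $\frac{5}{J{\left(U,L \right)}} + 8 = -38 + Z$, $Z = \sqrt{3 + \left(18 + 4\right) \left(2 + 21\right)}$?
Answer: $- \frac{27429886}{11249} - \frac{5 \sqrt{509}}{1607} \approx -2438.5$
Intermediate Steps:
$Z = \sqrt{509}$ ($Z = \sqrt{3 + 22 \cdot 23} = \sqrt{3 + 506} = \sqrt{509} \approx 22.561$)
$J{\left(U,L \right)} = \frac{5}{-46 + \sqrt{509}}$ ($J{\left(U,L \right)} = \frac{5}{-8 - \left(38 - \sqrt{509}\right)} = \frac{5}{-46 + \sqrt{509}}$)
$w = - \frac{17068}{7}$ ($w = \frac{2 \left(-6598 - \left(-44\right)^{2}\right)}{7} = \frac{2 \left(-6598 - 1936\right)}{7} = \frac{2}{7} \left(-8534\right) = - \frac{17068}{7} \approx -2438.3$)
$J{\left(95,165 \right)} + w = \left(- \frac{230}{1607} - \frac{5 \sqrt{509}}{1607}\right) - \frac{17068}{7} = - \frac{27429886}{11249} - \frac{5 \sqrt{509}}{1607}$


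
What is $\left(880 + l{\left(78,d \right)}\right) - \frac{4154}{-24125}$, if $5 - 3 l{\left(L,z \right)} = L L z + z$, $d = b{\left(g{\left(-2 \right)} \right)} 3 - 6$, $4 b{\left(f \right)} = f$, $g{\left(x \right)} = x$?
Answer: $\frac{2329655549}{144750} \approx 16094.0$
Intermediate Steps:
$b{\left(f \right)} = \frac{f}{4}$
$d = - \frac{15}{2}$ ($d = \frac{1}{4} \left(-2\right) 3 - 6 = \left(- \frac{1}{2}\right) 3 - 6 = - \frac{3}{2} - 6 = - \frac{15}{2} \approx -7.5$)
$l{\left(L,z \right)} = \frac{5}{3} - \frac{z}{3} - \frac{z L^{2}}{3}$ ($l{\left(L,z \right)} = \frac{5}{3} - \frac{L L z + z}{3} = \frac{5}{3} - \frac{L^{2} z + z}{3} = \frac{5}{3} - \frac{z L^{2} + z}{3} = \frac{5}{3} - \frac{z + z L^{2}}{3} = \frac{5}{3} - \left(\frac{z}{3} + \frac{z L^{2}}{3}\right) = \frac{5}{3} - \frac{z}{3} - \frac{z L^{2}}{3}$)
$\left(880 + l{\left(78,d \right)}\right) - \frac{4154}{-24125} = \left(880 - \left(- \frac{25}{6} - 15210\right)\right) - \frac{4154}{-24125} = \left(880 + \left(\frac{5}{3} + \frac{5}{2} - \left(- \frac{5}{2}\right) 6084\right)\right) - - \frac{4154}{24125} = \left(880 + \left(\frac{5}{3} + \frac{5}{2} + 15210\right)\right) + \frac{4154}{24125} = \left(880 + \frac{91285}{6}\right) + \frac{4154}{24125} = \frac{96565}{6} + \frac{4154}{24125} = \frac{2329655549}{144750}$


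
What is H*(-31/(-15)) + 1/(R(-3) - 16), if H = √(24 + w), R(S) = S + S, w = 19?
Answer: -1/22 + 31*√43/15 ≈ 13.507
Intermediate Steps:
R(S) = 2*S
H = √43 (H = √(24 + 19) = √43 ≈ 6.5574)
H*(-31/(-15)) + 1/(R(-3) - 16) = √43*(-31/(-15)) + 1/(2*(-3) - 16) = √43*(-31*(-1/15)) + 1/(-6 - 16) = √43*(31/15) + 1/(-22) = 31*√43/15 - 1/22 = -1/22 + 31*√43/15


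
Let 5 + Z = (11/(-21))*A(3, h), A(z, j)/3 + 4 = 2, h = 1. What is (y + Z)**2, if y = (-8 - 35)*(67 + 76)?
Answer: 1853819136/49 ≈ 3.7833e+7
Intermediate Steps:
A(z, j) = -6 (A(z, j) = -12 + 3*2 = -12 + 6 = -6)
Z = -13/7 (Z = -5 + (11/(-21))*(-6) = -5 + (11*(-1/21))*(-6) = -5 - 11/21*(-6) = -5 + 22/7 = -13/7 ≈ -1.8571)
y = -6149 (y = -43*143 = -6149)
(y + Z)**2 = (-6149 - 13/7)**2 = (-43056/7)**2 = 1853819136/49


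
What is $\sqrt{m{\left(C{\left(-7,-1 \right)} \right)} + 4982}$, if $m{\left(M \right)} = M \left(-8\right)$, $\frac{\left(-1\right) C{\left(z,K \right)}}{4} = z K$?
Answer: $\sqrt{5206} \approx 72.153$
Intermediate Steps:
$C{\left(z,K \right)} = - 4 K z$ ($C{\left(z,K \right)} = - 4 z K = - 4 K z$)
$m{\left(M \right)} = - 8 M$
$\sqrt{m{\left(C{\left(-7,-1 \right)} \right)} + 4982} = \sqrt{- 8 \left(\left(-4\right) \left(-1\right) \left(-7\right)\right) + 4982} = \sqrt{\left(-8\right) \left(-28\right) + 4982} = \sqrt{224 + 4982} = \sqrt{5206}$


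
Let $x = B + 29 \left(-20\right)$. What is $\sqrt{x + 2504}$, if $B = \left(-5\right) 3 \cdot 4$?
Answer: $2 \sqrt{466} \approx 43.174$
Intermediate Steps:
$B = -60$ ($B = \left(-15\right) 4 = -60$)
$x = -640$ ($x = -60 + 29 \left(-20\right) = -60 - 580 = -640$)
$\sqrt{x + 2504} = \sqrt{-640 + 2504} = \sqrt{1864} = 2 \sqrt{466}$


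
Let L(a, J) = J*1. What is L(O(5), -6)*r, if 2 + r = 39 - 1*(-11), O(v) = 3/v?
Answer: -288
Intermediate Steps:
L(a, J) = J
r = 48 (r = -2 + (39 - 1*(-11)) = -2 + (39 + 11) = -2 + 50 = 48)
L(O(5), -6)*r = -6*48 = -288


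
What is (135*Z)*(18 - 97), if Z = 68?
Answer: -725220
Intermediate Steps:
(135*Z)*(18 - 97) = (135*68)*(18 - 97) = 9180*(-79) = -725220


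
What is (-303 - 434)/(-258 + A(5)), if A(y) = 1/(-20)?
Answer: 14740/5161 ≈ 2.8560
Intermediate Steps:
A(y) = -1/20
(-303 - 434)/(-258 + A(5)) = (-303 - 434)/(-258 - 1/20) = -737/(-5161/20) = -737*(-20/5161) = 14740/5161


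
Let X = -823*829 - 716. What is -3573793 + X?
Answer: -4256776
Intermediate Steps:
X = -682983 (X = -682267 - 716 = -682983)
-3573793 + X = -3573793 - 682983 = -4256776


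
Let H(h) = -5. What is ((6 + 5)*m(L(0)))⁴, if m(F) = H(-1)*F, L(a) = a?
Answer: 0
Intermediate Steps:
m(F) = -5*F
((6 + 5)*m(L(0)))⁴ = ((6 + 5)*(-5*0))⁴ = (11*0)⁴ = 0⁴ = 0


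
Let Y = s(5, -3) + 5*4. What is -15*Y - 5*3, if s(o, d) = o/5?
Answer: -330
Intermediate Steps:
s(o, d) = o/5 (s(o, d) = o*(1/5) = o/5)
Y = 21 (Y = (1/5)*5 + 5*4 = 1 + 20 = 21)
-15*Y - 5*3 = -15*21 - 5*3 = -315 - 15 = -330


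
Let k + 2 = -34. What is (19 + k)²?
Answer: 289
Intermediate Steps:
k = -36 (k = -2 - 34 = -36)
(19 + k)² = (19 - 36)² = (-17)² = 289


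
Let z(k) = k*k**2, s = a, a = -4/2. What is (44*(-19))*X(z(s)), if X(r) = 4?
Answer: -3344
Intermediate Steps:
a = -2 (a = -4*1/2 = -2)
s = -2
z(k) = k**3
(44*(-19))*X(z(s)) = (44*(-19))*4 = -836*4 = -3344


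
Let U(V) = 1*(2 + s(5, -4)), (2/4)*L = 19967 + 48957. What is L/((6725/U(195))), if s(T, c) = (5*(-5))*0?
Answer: 275696/6725 ≈ 40.996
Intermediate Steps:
L = 137848 (L = 2*(19967 + 48957) = 2*68924 = 137848)
s(T, c) = 0 (s(T, c) = -25*0 = 0)
U(V) = 2 (U(V) = 1*(2 + 0) = 1*2 = 2)
L/((6725/U(195))) = 137848/((6725/2)) = 137848/((6725*(½))) = 137848/(6725/2) = 137848*(2/6725) = 275696/6725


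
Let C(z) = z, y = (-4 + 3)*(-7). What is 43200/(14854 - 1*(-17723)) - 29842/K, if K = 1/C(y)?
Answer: -2268365546/10859 ≈ -2.0889e+5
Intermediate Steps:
y = 7 (y = -1*(-7) = 7)
K = 1/7 ≈ 0.14286
43200/(14854 - 1*(-17723)) - 29842/K = 43200/(14854 - 1*(-17723)) - 29842/1/7 = 43200/(14854 + 17723) - 29842*7 = 43200/32577 - 208894 = 43200*(1/32577) - 208894 = 14400/10859 - 208894 = -2268365546/10859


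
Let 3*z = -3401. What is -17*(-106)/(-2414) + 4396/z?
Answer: -1116601/241471 ≈ -4.6242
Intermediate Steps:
z = -3401/3 (z = (1/3)*(-3401) = -3401/3 ≈ -1133.7)
-17*(-106)/(-2414) + 4396/z = -17*(-106)/(-2414) + 4396/(-3401/3) = 1802*(-1/2414) + 4396*(-3/3401) = -53/71 - 13188/3401 = -1116601/241471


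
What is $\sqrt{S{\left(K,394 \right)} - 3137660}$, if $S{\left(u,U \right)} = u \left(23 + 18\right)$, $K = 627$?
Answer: $i \sqrt{3111953} \approx 1764.1 i$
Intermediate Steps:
$S{\left(u,U \right)} = 41 u$ ($S{\left(u,U \right)} = u 41 = 41 u$)
$\sqrt{S{\left(K,394 \right)} - 3137660} = \sqrt{41 \cdot 627 - 3137660} = \sqrt{25707 - 3137660} = \sqrt{-3111953} = i \sqrt{3111953}$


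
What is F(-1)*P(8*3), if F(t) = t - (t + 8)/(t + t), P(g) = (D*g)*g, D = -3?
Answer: -4320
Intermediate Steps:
P(g) = -3*g² (P(g) = (-3*g)*g = -3*g²)
F(t) = t - (8 + t)/(2*t)
F(-1)*P(8*3) = (-½ - 1 - 4/(-1))*(-3*(8*3)²) = (-½ - 1 - 4*(-1))*(-3*24²) = (-½ - 1 + 4)*(-3*576) = (5/2)*(-1728) = -4320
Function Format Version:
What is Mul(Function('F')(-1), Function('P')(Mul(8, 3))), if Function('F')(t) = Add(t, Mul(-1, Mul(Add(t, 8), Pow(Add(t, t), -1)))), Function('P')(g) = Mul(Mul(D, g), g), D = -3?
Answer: -4320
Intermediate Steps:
Function('P')(g) = Mul(-3, Pow(g, 2)) (Function('P')(g) = Mul(Mul(-3, g), g) = Mul(-3, Pow(g, 2)))
Function('F')(t) = Add(t, Mul(Rational(-1, 2), Pow(t, -1), Add(8, t))) (Function('F')(t) = Add(t, Mul(-1, Mul(Add(8, t), Pow(Mul(2, t), -1)))) = Add(t, Mul(-1, Mul(Add(8, t), Mul(Rational(1, 2), Pow(t, -1))))) = Add(t, Mul(-1, Mul(Rational(1, 2), Pow(t, -1), Add(8, t)))) = Add(t, Mul(Rational(-1, 2), Pow(t, -1), Add(8, t))))
Mul(Function('F')(-1), Function('P')(Mul(8, 3))) = Mul(Add(Rational(-1, 2), -1, Mul(-4, Pow(-1, -1))), Mul(-3, Pow(Mul(8, 3), 2))) = Mul(Add(Rational(-1, 2), -1, Mul(-4, -1)), Mul(-3, Pow(24, 2))) = Mul(Add(Rational(-1, 2), -1, 4), Mul(-3, 576)) = Mul(Rational(5, 2), -1728) = -4320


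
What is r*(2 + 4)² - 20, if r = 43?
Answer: 1528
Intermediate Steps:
r*(2 + 4)² - 20 = 43*(2 + 4)² - 20 = 43*6² - 20 = 43*36 - 20 = 1548 - 20 = 1528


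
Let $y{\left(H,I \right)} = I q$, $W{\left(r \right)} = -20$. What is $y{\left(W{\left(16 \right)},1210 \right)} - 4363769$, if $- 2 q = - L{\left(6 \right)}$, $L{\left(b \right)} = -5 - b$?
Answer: $-4370424$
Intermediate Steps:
$q = - \frac{11}{2}$ ($q = - \frac{\left(-1\right) \left(-5 - 6\right)}{2} = - \frac{\left(-1\right) \left(-11\right)}{2} = \left(- \frac{1}{2}\right) 11 = - \frac{11}{2} \approx -5.5$)
$y{\left(H,I \right)} = - \frac{11 I}{2}$ ($y{\left(H,I \right)} = I \left(- \frac{11}{2}\right) = - \frac{11 I}{2}$)
$y{\left(W{\left(16 \right)},1210 \right)} - 4363769 = \left(- \frac{11}{2}\right) 1210 - 4363769 = -6655 - 4363769 = -4370424$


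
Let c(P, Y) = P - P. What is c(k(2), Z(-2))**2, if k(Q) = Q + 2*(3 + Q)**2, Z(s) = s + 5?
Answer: 0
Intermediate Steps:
Z(s) = 5 + s
c(P, Y) = 0
c(k(2), Z(-2))**2 = 0**2 = 0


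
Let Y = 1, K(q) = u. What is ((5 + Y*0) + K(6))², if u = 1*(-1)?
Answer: 16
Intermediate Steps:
u = -1
K(q) = -1
((5 + Y*0) + K(6))² = ((5 + 1*0) - 1)² = ((5 + 0) - 1)² = (5 - 1)² = 4² = 16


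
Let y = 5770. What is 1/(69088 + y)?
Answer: 1/74858 ≈ 1.3359e-5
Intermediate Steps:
1/(69088 + y) = 1/(69088 + 5770) = 1/74858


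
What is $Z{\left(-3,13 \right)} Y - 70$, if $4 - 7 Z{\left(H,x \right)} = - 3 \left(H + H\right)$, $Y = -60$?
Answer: $50$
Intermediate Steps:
$Z{\left(H,x \right)} = \frac{4}{7} + \frac{6 H}{7}$ ($Z{\left(H,x \right)} = \frac{4}{7} - \frac{\left(-3\right) \left(H + H\right)}{7} = \frac{4}{7} - \frac{\left(-3\right) 2 H}{7} = \frac{4}{7} - \frac{\left(-6\right) H}{7} = \frac{4}{7} + \frac{6 H}{7}$)
$Z{\left(-3,13 \right)} Y - 70 = \left(\frac{4}{7} + \frac{6}{7} \left(-3\right)\right) \left(-60\right) - 70 = \left(\frac{4}{7} - \frac{18}{7}\right) \left(-60\right) - 70 = \left(-2\right) \left(-60\right) - 70 = 120 - 70 = 50$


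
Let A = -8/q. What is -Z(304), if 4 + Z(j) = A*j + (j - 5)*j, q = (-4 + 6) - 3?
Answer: -93324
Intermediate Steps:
q = -1 (q = 2 - 3 = -1)
A = 8 (A = -8/(-1) = -8*(-1) = 8)
Z(j) = -4 + 8*j + j*(-5 + j) (Z(j) = -4 + (8*j + (j - 5)*j) = -4 + (8*j + (-5 + j)*j) = -4 + (8*j + j*(-5 + j)) = -4 + 8*j + j*(-5 + j))
-Z(304) = -(-4 + 304² + 3*304) = -(-4 + 92416 + 912) = -1*93324 = -93324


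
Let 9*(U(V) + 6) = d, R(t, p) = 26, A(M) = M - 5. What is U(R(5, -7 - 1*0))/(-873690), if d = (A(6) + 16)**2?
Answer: -47/1572642 ≈ -2.9886e-5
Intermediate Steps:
A(M) = -5 + M
d = 289 (d = ((-5 + 6) + 16)**2 = (1 + 16)**2 = 17**2 = 289)
U(V) = 235/9 (U(V) = -6 + (1/9)*289 = -6 + 289/9 = 235/9)
U(R(5, -7 - 1*0))/(-873690) = (235/9)/(-873690) = (235/9)*(-1/873690) = -47/1572642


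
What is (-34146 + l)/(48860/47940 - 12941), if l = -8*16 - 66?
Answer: 41156490/15508567 ≈ 2.6538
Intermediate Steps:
l = -194 (l = -128 - 66 = -194)
(-34146 + l)/(48860/47940 - 12941) = (-34146 - 194)/(48860/47940 - 12941) = -34340/(48860*(1/47940) - 12941) = -34340/(2443/2397 - 12941) = -34340/(-31017134/2397) = -34340*(-2397/31017134) = 41156490/15508567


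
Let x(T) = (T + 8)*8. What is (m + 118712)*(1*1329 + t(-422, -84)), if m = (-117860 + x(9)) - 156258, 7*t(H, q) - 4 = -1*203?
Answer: -1413578080/7 ≈ -2.0194e+8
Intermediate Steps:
x(T) = 64 + 8*T (x(T) = (8 + T)*8 = 64 + 8*T)
t(H, q) = -199/7 (t(H, q) = 4/7 + (-1*203)/7 = 4/7 + (1/7)*(-203) = 4/7 - 29 = -199/7)
m = -273982 (m = (-117860 + (64 + 8*9)) - 156258 = (-117860 + (64 + 72)) - 156258 = (-117860 + 136) - 156258 = -117724 - 156258 = -273982)
(m + 118712)*(1*1329 + t(-422, -84)) = (-273982 + 118712)*(1*1329 - 199/7) = -155270*(1329 - 199/7) = -155270*9104/7 = -1413578080/7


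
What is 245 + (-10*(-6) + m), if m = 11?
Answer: 316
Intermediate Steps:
245 + (-10*(-6) + m) = 245 + (-10*(-6) + 11) = 245 + (60 + 11) = 245 + 71 = 316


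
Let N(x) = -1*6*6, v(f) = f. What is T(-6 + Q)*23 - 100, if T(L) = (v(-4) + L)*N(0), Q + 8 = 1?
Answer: 13976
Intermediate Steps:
Q = -7 (Q = -8 + 1 = -7)
N(x) = -36 (N(x) = -6*6 = -36)
T(L) = 144 - 36*L (T(L) = (-4 + L)*(-36) = 144 - 36*L)
T(-6 + Q)*23 - 100 = (144 - 36*(-6 - 7))*23 - 100 = (144 - 36*(-13))*23 - 100 = (144 + 468)*23 - 100 = 612*23 - 100 = 14076 - 100 = 13976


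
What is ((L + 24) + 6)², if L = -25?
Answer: 25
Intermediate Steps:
((L + 24) + 6)² = ((-25 + 24) + 6)² = (-1 + 6)² = 5² = 25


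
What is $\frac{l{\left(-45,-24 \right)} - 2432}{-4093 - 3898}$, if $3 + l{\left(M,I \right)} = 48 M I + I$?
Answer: $- \frac{49381}{7991} \approx -6.1796$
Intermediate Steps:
$l{\left(M,I \right)} = -3 + I + 48 I M$ ($l{\left(M,I \right)} = -3 + \left(48 M I + I\right) = -3 + \left(48 I M + I\right) = -3 + \left(I + 48 I M\right) = -3 + I + 48 I M$)
$\frac{l{\left(-45,-24 \right)} - 2432}{-4093 - 3898} = \frac{\left(-3 - 24 + 48 \left(-24\right) \left(-45\right)\right) - 2432}{-4093 - 3898} = \frac{\left(-3 - 24 + 51840\right) - 2432}{-7991} = \left(51813 - 2432\right) \left(- \frac{1}{7991}\right) = 49381 \left(- \frac{1}{7991}\right) = - \frac{49381}{7991}$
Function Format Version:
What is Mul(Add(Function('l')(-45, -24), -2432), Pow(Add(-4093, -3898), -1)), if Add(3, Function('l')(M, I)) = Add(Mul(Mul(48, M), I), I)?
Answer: Rational(-49381, 7991) ≈ -6.1796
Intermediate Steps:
Function('l')(M, I) = Add(-3, I, Mul(48, I, M)) (Function('l')(M, I) = Add(-3, Add(Mul(Mul(48, M), I), I)) = Add(-3, Add(Mul(48, I, M), I)) = Add(-3, Add(I, Mul(48, I, M))) = Add(-3, I, Mul(48, I, M)))
Mul(Add(Function('l')(-45, -24), -2432), Pow(Add(-4093, -3898), -1)) = Mul(Add(Add(-3, -24, Mul(48, -24, -45)), -2432), Pow(Add(-4093, -3898), -1)) = Mul(Add(Add(-3, -24, 51840), -2432), Pow(-7991, -1)) = Mul(Add(51813, -2432), Rational(-1, 7991)) = Mul(49381, Rational(-1, 7991)) = Rational(-49381, 7991)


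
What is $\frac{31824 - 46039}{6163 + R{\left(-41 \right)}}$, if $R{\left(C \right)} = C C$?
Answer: $- \frac{14215}{7844} \approx -1.8122$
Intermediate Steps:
$R{\left(C \right)} = C^{2}$
$\frac{31824 - 46039}{6163 + R{\left(-41 \right)}} = \frac{31824 - 46039}{6163 + \left(-41\right)^{2}} = - \frac{14215}{6163 + 1681} = - \frac{14215}{7844}$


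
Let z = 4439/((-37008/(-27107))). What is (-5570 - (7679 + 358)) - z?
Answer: -623895829/37008 ≈ -16858.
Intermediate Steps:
z = 120327973/37008 (z = 4439/((-37008*(-1/27107))) = 4439/(37008/27107) = 4439*(27107/37008) = 120327973/37008 ≈ 3251.4)
(-5570 - (7679 + 358)) - z = (-5570 - (7679 + 358)) - 1*120327973/37008 = (-5570 - 1*8037) - 120327973/37008 = (-5570 - 8037) - 120327973/37008 = -13607 - 120327973/37008 = -623895829/37008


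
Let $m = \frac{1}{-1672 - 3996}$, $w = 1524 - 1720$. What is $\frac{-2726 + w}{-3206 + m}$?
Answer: $\frac{5520632}{6057203} \approx 0.91142$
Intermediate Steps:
$w = -196$
$m = - \frac{1}{5668}$ ($m = \frac{1}{-5668} = - \frac{1}{5668} \approx -0.00017643$)
$\frac{-2726 + w}{-3206 + m} = \frac{-2726 - 196}{-3206 - \frac{1}{5668}} = - \frac{2922}{- \frac{18171609}{5668}} = \left(-2922\right) \left(- \frac{5668}{18171609}\right) = \frac{5520632}{6057203}$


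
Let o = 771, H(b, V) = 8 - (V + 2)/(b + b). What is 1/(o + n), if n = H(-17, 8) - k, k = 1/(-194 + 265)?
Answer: 1207/940591 ≈ 0.0012832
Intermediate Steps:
k = 1/71 ≈ 0.014085
H(b, V) = 8 - (2 + V)/(2*b)
n = 9994/1207 (n = (½)*(-2 - 1*8 + 16*(-17))/(-17) - 1*1/71 = (½)*(-1/17)*(-2 - 8 - 272) - 1/71 = (½)*(-1/17)*(-282) - 1/71 = 141/17 - 1/71 = 9994/1207 ≈ 8.2800)
1/(o + n) = 1/(771 + 9994/1207) = 1/(940591/1207) = 1207/940591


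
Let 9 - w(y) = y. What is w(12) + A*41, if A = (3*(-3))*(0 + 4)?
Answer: -1479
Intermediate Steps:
w(y) = 9 - y
A = -36 (A = -9*4 = -36)
w(12) + A*41 = (9 - 1*12) - 36*41 = (9 - 12) - 1476 = -3 - 1476 = -1479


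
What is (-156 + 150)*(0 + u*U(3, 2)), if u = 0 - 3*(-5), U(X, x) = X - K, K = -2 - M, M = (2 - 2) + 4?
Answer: -810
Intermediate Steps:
M = 4 (M = 0 + 4 = 4)
K = -6 (K = -2 - 1*4 = -2 - 4 = -6)
U(X, x) = 6 + X (U(X, x) = X - 1*(-6) = X + 6 = 6 + X)
u = 15 (u = 0 + 15 = 15)
(-156 + 150)*(0 + u*U(3, 2)) = (-156 + 150)*(0 + 15*(6 + 3)) = -6*(0 + 15*9) = -6*(0 + 135) = -6*135 = -810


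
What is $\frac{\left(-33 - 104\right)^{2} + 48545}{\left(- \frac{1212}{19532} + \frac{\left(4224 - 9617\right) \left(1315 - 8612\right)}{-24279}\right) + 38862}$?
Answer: $\frac{3990183993549}{2207546364277} \approx 1.8075$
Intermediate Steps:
$\frac{\left(-33 - 104\right)^{2} + 48545}{\left(- \frac{1212}{19532} + \frac{\left(4224 - 9617\right) \left(1315 - 8612\right)}{-24279}\right) + 38862} = \frac{\left(-137\right)^{2} + 48545}{\left(\left(-1212\right) \frac{1}{19532} + \left(-5393\right) \left(-7297\right) \left(- \frac{1}{24279}\right)\right) + 38862} = \frac{18769 + 48545}{\left(- \frac{303}{4883} + 39352721 \left(- \frac{1}{24279}\right)\right) + 38862} = \frac{67314}{\left(- \frac{303}{4883} - \frac{39352721}{24279}\right) + 38862} = \frac{67314}{- \frac{192166693180}{118554357} + 38862} = \frac{67314}{\frac{4415092728554}{118554357}} = 67314 \cdot \frac{118554357}{4415092728554} = \frac{3990183993549}{2207546364277}$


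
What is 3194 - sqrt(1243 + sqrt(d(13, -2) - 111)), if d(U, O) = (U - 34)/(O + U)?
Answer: 3194 - sqrt(150403 + 33*I*sqrt(1518))/11 ≈ 3158.7 - 0.15069*I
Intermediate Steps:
d(U, O) = (-34 + U)/(O + U)
3194 - sqrt(1243 + sqrt(d(13, -2) - 111)) = 3194 - sqrt(1243 + sqrt((-34 + 13)/(-2 + 13) - 111)) = 3194 - sqrt(1243 + sqrt(-21/11 - 111)) = 3194 - sqrt(1243 + sqrt(-1242/11)) = 3194 - sqrt(1243 + 3*I*sqrt(1518)/11)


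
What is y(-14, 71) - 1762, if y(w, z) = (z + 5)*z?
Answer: 3634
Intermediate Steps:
y(w, z) = z*(5 + z) (y(w, z) = (5 + z)*z = z*(5 + z))
y(-14, 71) - 1762 = 71*(5 + 71) - 1762 = 71*76 - 1762 = 5396 - 1762 = 3634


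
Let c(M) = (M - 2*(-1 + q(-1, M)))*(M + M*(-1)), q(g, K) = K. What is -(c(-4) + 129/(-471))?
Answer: 43/157 ≈ 0.27389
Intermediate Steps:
c(M) = 0 (c(M) = (M - 2*(-1 + M))*(M + M*(-1)) = (M + (2 - 2*M))*(M - M) = (2 - M)*0 = 0)
-(c(-4) + 129/(-471)) = -(0 + 129/(-471)) = -(0 + 129*(-1/471)) = -(0 - 43/157) = -1*(-43/157) = 43/157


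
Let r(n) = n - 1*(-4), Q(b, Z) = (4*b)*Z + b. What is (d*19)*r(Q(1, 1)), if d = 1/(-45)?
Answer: -19/5 ≈ -3.8000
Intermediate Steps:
Q(b, Z) = b + 4*Z*b (Q(b, Z) = 4*Z*b + b = b + 4*Z*b)
d = -1/45 ≈ -0.022222
r(n) = 4 + n (r(n) = n + 4 = 4 + n)
(d*19)*r(Q(1, 1)) = (-1/45*19)*(4 + 1*(1 + 4*1)) = -19*(4 + 1*(1 + 4))/45 = -19*(4 + 1*5)/45 = -19*(4 + 5)/45 = -19/45*9 = -19/5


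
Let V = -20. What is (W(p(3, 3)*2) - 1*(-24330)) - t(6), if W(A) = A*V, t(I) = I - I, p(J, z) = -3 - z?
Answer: 24570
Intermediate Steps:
t(I) = 0
W(A) = -20*A (W(A) = A*(-20) = -20*A)
(W(p(3, 3)*2) - 1*(-24330)) - t(6) = (-20*(-3 - 1*3)*2 - 1*(-24330)) - 1*0 = (-20*(-3 - 3)*2 + 24330) + 0 = (-(-120)*2 + 24330) + 0 = (-20*(-12) + 24330) + 0 = (240 + 24330) + 0 = 24570 + 0 = 24570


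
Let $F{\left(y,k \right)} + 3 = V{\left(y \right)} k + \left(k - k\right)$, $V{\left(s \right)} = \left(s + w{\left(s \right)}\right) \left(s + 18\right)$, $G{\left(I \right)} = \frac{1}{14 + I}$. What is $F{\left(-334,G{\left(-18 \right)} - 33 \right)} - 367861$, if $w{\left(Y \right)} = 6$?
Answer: $-3814160$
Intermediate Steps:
$V{\left(s \right)} = \left(6 + s\right) \left(18 + s\right)$ ($V{\left(s \right)} = \left(s + 6\right) \left(s + 18\right) = \left(6 + s\right) \left(18 + s\right)$)
$F{\left(y,k \right)} = -3 + k \left(108 + y^{2} + 24 y\right)$ ($F{\left(y,k \right)} = -3 + \left(\left(108 + y^{2} + 24 y\right) k + \left(k - k\right)\right) = -3 + \left(k \left(108 + y^{2} + 24 y\right) + 0\right) = -3 + k \left(108 + y^{2} + 24 y\right)$)
$F{\left(-334,G{\left(-18 \right)} - 33 \right)} - 367861 = \left(-3 + \left(\frac{1}{14 - 18} - 33\right) \left(108 + \left(-334\right)^{2} + 24 \left(-334\right)\right)\right) - 367861 = \left(-3 + \left(\frac{1}{-4} - 33\right) \left(108 + 111556 - 8016\right)\right) - 367861 = \left(-3 + \left(- \frac{1}{4} - 33\right) 103648\right) - 367861 = \left(-3 - 3446296\right) - 367861 = -3446299 - 367861 = -3814160$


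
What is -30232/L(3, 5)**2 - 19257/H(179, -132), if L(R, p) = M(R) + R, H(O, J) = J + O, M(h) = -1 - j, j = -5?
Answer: -2364497/2303 ≈ -1026.7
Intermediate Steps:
M(h) = 4 (M(h) = -1 - 1*(-5) = -1 + 5 = 4)
L(R, p) = 4 + R
-30232/L(3, 5)**2 - 19257/H(179, -132) = -30232/(4 + 3)**2 - 19257/(-132 + 179) = -30232/(7**2) - 19257/47 = -30232/49 - 19257*1/47 = -30232*1/49 - 19257/47 = -30232/49 - 19257/47 = -2364497/2303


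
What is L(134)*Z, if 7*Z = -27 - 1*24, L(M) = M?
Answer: -6834/7 ≈ -976.29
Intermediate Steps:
Z = -51/7 (Z = (-27 - 1*24)/7 = (-27 - 24)/7 = (⅐)*(-51) = -51/7 ≈ -7.2857)
L(134)*Z = 134*(-51/7) = -6834/7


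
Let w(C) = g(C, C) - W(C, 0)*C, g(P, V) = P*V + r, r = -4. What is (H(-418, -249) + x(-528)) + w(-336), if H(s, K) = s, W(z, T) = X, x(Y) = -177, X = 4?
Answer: 113641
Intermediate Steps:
W(z, T) = 4
g(P, V) = -4 + P*V (g(P, V) = P*V - 4 = -4 + P*V)
w(C) = -4 + C**2 - 4*C (w(C) = (-4 + C*C) - 4*C = (-4 + C**2) - 4*C = -4 + C**2 - 4*C)
(H(-418, -249) + x(-528)) + w(-336) = (-418 - 177) + (-4 + (-336)**2 - 4*(-336)) = -595 + (-4 + 112896 + 1344) = -595 + 114236 = 113641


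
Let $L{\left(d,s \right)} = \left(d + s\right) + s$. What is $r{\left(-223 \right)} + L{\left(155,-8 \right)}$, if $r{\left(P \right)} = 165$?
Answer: $304$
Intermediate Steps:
$L{\left(d,s \right)} = d + 2 s$
$r{\left(-223 \right)} + L{\left(155,-8 \right)} = 165 + \left(155 + 2 \left(-8\right)\right) = 165 + \left(155 - 16\right) = 165 + 139 = 304$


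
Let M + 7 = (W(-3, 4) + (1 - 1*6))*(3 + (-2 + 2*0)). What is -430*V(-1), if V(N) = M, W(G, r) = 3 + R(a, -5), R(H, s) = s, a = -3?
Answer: 6020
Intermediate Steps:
W(G, r) = -2 (W(G, r) = 3 - 5 = -2)
M = -14 (M = -7 + (-2 + (1 - 1*6))*(3 + (-2 + 2*0)) = -7 + (-2 + (1 - 6))*(3 + (-2 + 0)) = -7 + (-2 - 5)*(3 - 2) = -7 - 7*1 = -7 - 7 = -14)
V(N) = -14
-430*V(-1) = -430*(-14) = 6020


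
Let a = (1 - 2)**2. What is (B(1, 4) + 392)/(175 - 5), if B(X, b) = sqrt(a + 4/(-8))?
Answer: 196/85 + sqrt(2)/340 ≈ 2.3100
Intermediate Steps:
a = 1 (a = (-1)**2 = 1)
B(X, b) = sqrt(2)/2 (B(X, b) = sqrt(1 + 4/(-8)) = sqrt(1 + 4*(-1/8)) = sqrt(1 - 1/2) = sqrt(1/2) = sqrt(2)/2)
(B(1, 4) + 392)/(175 - 5) = (sqrt(2)/2 + 392)/(175 - 5) = (392 + sqrt(2)/2)/170 = (392 + sqrt(2)/2)*(1/170) = 196/85 + sqrt(2)/340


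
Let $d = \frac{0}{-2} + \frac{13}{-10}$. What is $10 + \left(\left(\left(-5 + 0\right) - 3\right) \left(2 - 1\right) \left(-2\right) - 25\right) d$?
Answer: $\frac{217}{10} \approx 21.7$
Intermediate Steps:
$d = - \frac{13}{10}$ ($d = 0 \left(- \frac{1}{2}\right) + 13 \left(- \frac{1}{10}\right) = 0 - \frac{13}{10} = - \frac{13}{10} \approx -1.3$)
$10 + \left(\left(\left(-5 + 0\right) - 3\right) \left(2 - 1\right) \left(-2\right) - 25\right) d = 10 + \left(\left(\left(-5 + 0\right) - 3\right) \left(2 - 1\right) \left(-2\right) - 25\right) \left(- \frac{13}{10}\right) = 10 + \left(\left(-5 - 3\right) 1 \left(-2\right) - 25\right) \left(- \frac{13}{10}\right) = 10 + \left(\left(-8\right) \left(-2\right) - 25\right) \left(- \frac{13}{10}\right) = 10 + \left(16 - 25\right) \left(- \frac{13}{10}\right) = 10 - - \frac{117}{10} = 10 + \frac{117}{10} = \frac{217}{10}$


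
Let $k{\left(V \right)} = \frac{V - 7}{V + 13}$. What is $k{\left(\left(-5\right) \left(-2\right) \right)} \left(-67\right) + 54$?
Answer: $\frac{1041}{23} \approx 45.261$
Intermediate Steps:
$k{\left(V \right)} = \frac{-7 + V}{13 + V}$
$k{\left(\left(-5\right) \left(-2\right) \right)} \left(-67\right) + 54 = \frac{-7 - -10}{13 - -10} \left(-67\right) + 54 = \frac{-7 + 10}{13 + 10} \left(-67\right) + 54 = \frac{1}{23} \cdot 3 \left(-67\right) + 54 = \frac{3}{23} \left(-67\right) + 54 = - \frac{201}{23} + 54 = \frac{1041}{23}$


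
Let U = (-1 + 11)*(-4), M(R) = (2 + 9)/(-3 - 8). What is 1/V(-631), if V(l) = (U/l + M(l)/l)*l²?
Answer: 1/25871 ≈ 3.8653e-5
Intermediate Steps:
M(R) = -1 (M(R) = 11/(-11) = 11*(-1/11) = -1)
U = -40 (U = 10*(-4) = -40)
V(l) = -41*l (V(l) = (-40/l - 1/l)*l² = (-41/l)*l² = -41*l)
1/V(-631) = 1/(-41*(-631)) = 1/25871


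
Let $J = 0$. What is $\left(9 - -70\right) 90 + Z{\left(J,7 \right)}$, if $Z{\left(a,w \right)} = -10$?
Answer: $7100$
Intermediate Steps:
$\left(9 - -70\right) 90 + Z{\left(J,7 \right)} = \left(9 - -70\right) 90 - 10 = \left(9 + 70\right) 90 - 10 = 79 \cdot 90 - 10 = 7110 - 10 = 7100$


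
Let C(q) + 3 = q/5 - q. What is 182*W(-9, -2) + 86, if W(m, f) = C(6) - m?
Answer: 1522/5 ≈ 304.40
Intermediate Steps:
C(q) = -3 - 4*q/5 (C(q) = -3 + (q/5 - q) = -3 - 4*q/5)
W(m, f) = -39/5 - m (W(m, f) = (-3 - ⅘*6) - m = (-3 - 24/5) - m = -39/5 - m)
182*W(-9, -2) + 86 = 182*(-39/5 - 1*(-9)) + 86 = 182*(-39/5 + 9) + 86 = 182*(6/5) + 86 = 1092/5 + 86 = 1522/5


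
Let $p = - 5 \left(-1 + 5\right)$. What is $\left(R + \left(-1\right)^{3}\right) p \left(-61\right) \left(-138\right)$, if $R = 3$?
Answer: $-336720$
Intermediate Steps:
$p = -20$ ($p = \left(-5\right) 4 = -20$)
$\left(R + \left(-1\right)^{3}\right) p \left(-61\right) \left(-138\right) = \left(3 + \left(-1\right)^{3}\right) \left(-20\right) \left(-61\right) \left(-138\right) = \left(3 - 1\right) \left(-20\right) \left(-61\right) \left(-138\right) = 2 \left(-20\right) \left(-61\right) \left(-138\right) = \left(-40\right) \left(-61\right) \left(-138\right) = 2440 \left(-138\right) = -336720$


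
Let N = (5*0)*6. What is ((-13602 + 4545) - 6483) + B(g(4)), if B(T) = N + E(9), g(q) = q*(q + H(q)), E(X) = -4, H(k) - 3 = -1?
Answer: -15544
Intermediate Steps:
H(k) = 2 (H(k) = 3 - 1 = 2)
N = 0 (N = 0*6 = 0)
g(q) = q*(2 + q) (g(q) = q*(q + 2) = q*(2 + q))
B(T) = -4 (B(T) = 0 - 4 = -4)
((-13602 + 4545) - 6483) + B(g(4)) = ((-13602 + 4545) - 6483) - 4 = (-9057 - 6483) - 4 = -15540 - 4 = -15544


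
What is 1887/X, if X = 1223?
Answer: 1887/1223 ≈ 1.5429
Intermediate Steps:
1887/X = 1887/1223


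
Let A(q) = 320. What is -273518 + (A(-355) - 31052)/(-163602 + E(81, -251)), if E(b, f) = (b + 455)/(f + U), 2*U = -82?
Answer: -816661278001/2985770 ≈ -2.7352e+5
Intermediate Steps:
U = -41 (U = (½)*(-82) = -41)
E(b, f) = (455 + b)/(-41 + f) (E(b, f) = (b + 455)/(f - 41) = (455 + b)/(-41 + f))
-273518 + (A(-355) - 31052)/(-163602 + E(81, -251)) = -273518 + (320 - 31052)/(-163602 + (455 + 81)/(-41 - 251)) = -273518 - 30732/(-163602 + 536/(-292)) = -273518 - 30732/(-163602 - 1/292*536) = -273518 - 30732/(-163602 - 134/73) = -273518 - 30732/(-11943080/73) = -273518 - 30732*(-73/11943080) = -273518 + 560859/2985770 = -816661278001/2985770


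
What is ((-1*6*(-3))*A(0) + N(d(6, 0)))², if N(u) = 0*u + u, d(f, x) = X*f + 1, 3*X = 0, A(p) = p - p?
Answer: 1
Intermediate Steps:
A(p) = 0
X = 0 (X = (⅓)*0 = 0)
d(f, x) = 1 (d(f, x) = 0*f + 1 = 0 + 1 = 1)
N(u) = u (N(u) = 0 + u = u)
((-1*6*(-3))*A(0) + N(d(6, 0)))² = ((-1*6*(-3))*0 + 1)² = (-6*(-3)*0 + 1)² = (18*0 + 1)² = (0 + 1)² = 1² = 1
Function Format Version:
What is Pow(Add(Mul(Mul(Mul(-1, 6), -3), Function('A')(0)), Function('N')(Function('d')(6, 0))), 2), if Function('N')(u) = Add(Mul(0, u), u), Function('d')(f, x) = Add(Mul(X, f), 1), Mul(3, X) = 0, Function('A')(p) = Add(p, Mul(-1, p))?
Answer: 1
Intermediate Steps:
Function('A')(p) = 0
X = 0 (X = Mul(Rational(1, 3), 0) = 0)
Function('d')(f, x) = 1 (Function('d')(f, x) = Add(Mul(0, f), 1) = Add(0, 1) = 1)
Function('N')(u) = u (Function('N')(u) = Add(0, u) = u)
Pow(Add(Mul(Mul(Mul(-1, 6), -3), Function('A')(0)), Function('N')(Function('d')(6, 0))), 2) = Pow(Add(Mul(Mul(Mul(-1, 6), -3), 0), 1), 2) = Pow(Add(Mul(Mul(-6, -3), 0), 1), 2) = Pow(Add(Mul(18, 0), 1), 2) = Pow(Add(0, 1), 2) = Pow(1, 2) = 1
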